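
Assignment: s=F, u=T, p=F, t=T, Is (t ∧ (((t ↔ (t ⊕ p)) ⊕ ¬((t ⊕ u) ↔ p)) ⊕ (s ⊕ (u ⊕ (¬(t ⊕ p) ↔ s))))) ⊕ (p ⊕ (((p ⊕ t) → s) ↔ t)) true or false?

t ⊕ p = T ⊕ F = T
t ↔ (t ⊕ p) = T ↔ T = T
t ⊕ u = T ⊕ T = F
(t ⊕ u) ↔ p = F ↔ F = T
¬((t ⊕ u) ↔ p) = ¬T = F
(t ↔ (t ⊕ p)) ⊕ ¬((t ⊕ u) ↔ p) = T ⊕ F = T
t ⊕ p = T ⊕ F = T
¬(t ⊕ p) = ¬T = F
¬(t ⊕ p) ↔ s = F ↔ F = T
u ⊕ (¬(t ⊕ p) ↔ s) = T ⊕ T = F
s ⊕ (u ⊕ (¬(t ⊕ p) ↔ s)) = F ⊕ F = F
((t ↔ (t ⊕ p)) ⊕ ¬((t ⊕ u) ↔ p)) ⊕ (s ⊕ (u ⊕ (¬(t ⊕ p) ↔ s))) = T ⊕ F = T
t ∧ (((t ↔ (t ⊕ p)) ⊕ ¬((t ⊕ u) ↔ p)) ⊕ (s ⊕ (u ⊕ (¬(t ⊕ p) ↔ s)))) = T ∧ T = T
p ⊕ t = F ⊕ T = T
(p ⊕ t) → s = T → F = F
((p ⊕ t) → s) ↔ t = F ↔ T = F
p ⊕ (((p ⊕ t) → s) ↔ t) = F ⊕ F = F
(t ∧ (((t ↔ (t ⊕ p)) ⊕ ¬((t ⊕ u) ↔ p)) ⊕ (s ⊕ (u ⊕ (¬(t ⊕ p) ↔ s))))) ⊕ (p ⊕ (((p ⊕ t) → s) ↔ t)) = T ⊕ F = T

T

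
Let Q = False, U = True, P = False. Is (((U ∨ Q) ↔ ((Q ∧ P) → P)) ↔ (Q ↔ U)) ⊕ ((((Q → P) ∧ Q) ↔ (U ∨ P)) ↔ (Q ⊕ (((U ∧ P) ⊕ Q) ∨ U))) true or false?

U ∨ Q = True ∨ False = True
Q ∧ P = False ∧ False = False
(Q ∧ P) → P = False → False = True
(U ∨ Q) ↔ ((Q ∧ P) → P) = True ↔ True = True
Q ↔ U = False ↔ True = False
((U ∨ Q) ↔ ((Q ∧ P) → P)) ↔ (Q ↔ U) = True ↔ False = False
Q → P = False → False = True
(Q → P) ∧ Q = True ∧ False = False
U ∨ P = True ∨ False = True
((Q → P) ∧ Q) ↔ (U ∨ P) = False ↔ True = False
U ∧ P = True ∧ False = False
(U ∧ P) ⊕ Q = False ⊕ False = False
((U ∧ P) ⊕ Q) ∨ U = False ∨ True = True
Q ⊕ (((U ∧ P) ⊕ Q) ∨ U) = False ⊕ True = True
(((Q → P) ∧ Q) ↔ (U ∨ P)) ↔ (Q ⊕ (((U ∧ P) ⊕ Q) ∨ U)) = False ↔ True = False
(((U ∨ Q) ↔ ((Q ∧ P) → P)) ↔ (Q ↔ U)) ⊕ ((((Q → P) ∧ Q) ↔ (U ∨ P)) ↔ (Q ⊕ (((U ∧ P) ⊕ Q) ∨ U))) = False ⊕ False = False

False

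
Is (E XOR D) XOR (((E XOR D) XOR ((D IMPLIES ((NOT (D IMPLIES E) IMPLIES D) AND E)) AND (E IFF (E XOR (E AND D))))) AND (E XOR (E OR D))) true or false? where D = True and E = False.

E XOR D = False XOR True = True
E XOR D = False XOR True = True
D IMPLIES E = True IMPLIES False = False
NOT (D IMPLIES E) = NOT False = True
NOT (D IMPLIES E) IMPLIES D = True IMPLIES True = True
(NOT (D IMPLIES E) IMPLIES D) AND E = True AND False = False
D IMPLIES ((NOT (D IMPLIES E) IMPLIES D) AND E) = True IMPLIES False = False
E AND D = False AND True = False
E XOR (E AND D) = False XOR False = False
E IFF (E XOR (E AND D)) = False IFF False = True
(D IMPLIES ((NOT (D IMPLIES E) IMPLIES D) AND E)) AND (E IFF (E XOR (E AND D))) = False AND True = False
(E XOR D) XOR ((D IMPLIES ((NOT (D IMPLIES E) IMPLIES D) AND E)) AND (E IFF (E XOR (E AND D)))) = True XOR False = True
E OR D = False OR True = True
E XOR (E OR D) = False XOR True = True
((E XOR D) XOR ((D IMPLIES ((NOT (D IMPLIES E) IMPLIES D) AND E)) AND (E IFF (E XOR (E AND D))))) AND (E XOR (E OR D)) = True AND True = True
(E XOR D) XOR (((E XOR D) XOR ((D IMPLIES ((NOT (D IMPLIES E) IMPLIES D) AND E)) AND (E IFF (E XOR (E AND D))))) AND (E XOR (E OR D))) = True XOR True = False

False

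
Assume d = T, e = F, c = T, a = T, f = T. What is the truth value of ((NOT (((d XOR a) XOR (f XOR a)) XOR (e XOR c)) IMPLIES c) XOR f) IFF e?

d XOR a = T XOR T = F
f XOR a = T XOR T = F
(d XOR a) XOR (f XOR a) = F XOR F = F
e XOR c = F XOR T = T
((d XOR a) XOR (f XOR a)) XOR (e XOR c) = F XOR T = T
NOT (((d XOR a) XOR (f XOR a)) XOR (e XOR c)) = NOT T = F
NOT (((d XOR a) XOR (f XOR a)) XOR (e XOR c)) IMPLIES c = F IMPLIES T = T
(NOT (((d XOR a) XOR (f XOR a)) XOR (e XOR c)) IMPLIES c) XOR f = T XOR T = F
((NOT (((d XOR a) XOR (f XOR a)) XOR (e XOR c)) IMPLIES c) XOR f) IFF e = F IFF F = T

T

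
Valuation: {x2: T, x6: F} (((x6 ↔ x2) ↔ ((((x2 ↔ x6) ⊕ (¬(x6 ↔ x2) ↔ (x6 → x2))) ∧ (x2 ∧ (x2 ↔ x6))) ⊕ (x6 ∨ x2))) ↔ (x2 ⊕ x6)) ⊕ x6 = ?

F

x6 ↔ x2 = F ↔ T = F
x2 ↔ x6 = T ↔ F = F
x6 ↔ x2 = F ↔ T = F
¬(x6 ↔ x2) = ¬F = T
x6 → x2 = F → T = T
¬(x6 ↔ x2) ↔ (x6 → x2) = T ↔ T = T
(x2 ↔ x6) ⊕ (¬(x6 ↔ x2) ↔ (x6 → x2)) = F ⊕ T = T
x2 ↔ x6 = T ↔ F = F
x2 ∧ (x2 ↔ x6) = T ∧ F = F
((x2 ↔ x6) ⊕ (¬(x6 ↔ x2) ↔ (x6 → x2))) ∧ (x2 ∧ (x2 ↔ x6)) = T ∧ F = F
x6 ∨ x2 = F ∨ T = T
(((x2 ↔ x6) ⊕ (¬(x6 ↔ x2) ↔ (x6 → x2))) ∧ (x2 ∧ (x2 ↔ x6))) ⊕ (x6 ∨ x2) = F ⊕ T = T
(x6 ↔ x2) ↔ ((((x2 ↔ x6) ⊕ (¬(x6 ↔ x2) ↔ (x6 → x2))) ∧ (x2 ∧ (x2 ↔ x6))) ⊕ (x6 ∨ x2)) = F ↔ T = F
x2 ⊕ x6 = T ⊕ F = T
((x6 ↔ x2) ↔ ((((x2 ↔ x6) ⊕ (¬(x6 ↔ x2) ↔ (x6 → x2))) ∧ (x2 ∧ (x2 ↔ x6))) ⊕ (x6 ∨ x2))) ↔ (x2 ⊕ x6) = F ↔ T = F
(((x6 ↔ x2) ↔ ((((x2 ↔ x6) ⊕ (¬(x6 ↔ x2) ↔ (x6 → x2))) ∧ (x2 ∧ (x2 ↔ x6))) ⊕ (x6 ∨ x2))) ↔ (x2 ⊕ x6)) ⊕ x6 = F ⊕ F = F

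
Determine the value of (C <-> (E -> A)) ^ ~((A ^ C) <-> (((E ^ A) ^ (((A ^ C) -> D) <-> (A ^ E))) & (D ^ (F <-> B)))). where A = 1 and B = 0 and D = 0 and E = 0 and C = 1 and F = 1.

E -> A = 0 -> 1 = 1
C <-> (E -> A) = 1 <-> 1 = 1
A ^ C = 1 ^ 1 = 0
E ^ A = 0 ^ 1 = 1
A ^ C = 1 ^ 1 = 0
(A ^ C) -> D = 0 -> 0 = 1
A ^ E = 1 ^ 0 = 1
((A ^ C) -> D) <-> (A ^ E) = 1 <-> 1 = 1
(E ^ A) ^ (((A ^ C) -> D) <-> (A ^ E)) = 1 ^ 1 = 0
F <-> B = 1 <-> 0 = 0
D ^ (F <-> B) = 0 ^ 0 = 0
((E ^ A) ^ (((A ^ C) -> D) <-> (A ^ E))) & (D ^ (F <-> B)) = 0 & 0 = 0
(A ^ C) <-> (((E ^ A) ^ (((A ^ C) -> D) <-> (A ^ E))) & (D ^ (F <-> B))) = 0 <-> 0 = 1
~((A ^ C) <-> (((E ^ A) ^ (((A ^ C) -> D) <-> (A ^ E))) & (D ^ (F <-> B)))) = ~1 = 0
(C <-> (E -> A)) ^ ~((A ^ C) <-> (((E ^ A) ^ (((A ^ C) -> D) <-> (A ^ E))) & (D ^ (F <-> B)))) = 1 ^ 0 = 1

1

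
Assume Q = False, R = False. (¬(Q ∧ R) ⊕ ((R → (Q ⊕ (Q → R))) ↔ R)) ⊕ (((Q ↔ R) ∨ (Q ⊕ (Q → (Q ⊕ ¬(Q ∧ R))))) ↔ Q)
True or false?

True

Substituting Q=False, R=False:
Q ∧ R = False ∧ False = False
¬(Q ∧ R) = ¬False = True
Q → R = False → False = True
Q ⊕ (Q → R) = False ⊕ True = True
R → (Q ⊕ (Q → R)) = False → True = True
(R → (Q ⊕ (Q → R))) ↔ R = True ↔ False = False
¬(Q ∧ R) ⊕ ((R → (Q ⊕ (Q → R))) ↔ R) = True ⊕ False = True
Q ↔ R = False ↔ False = True
Q ∧ R = False ∧ False = False
¬(Q ∧ R) = ¬False = True
Q ⊕ ¬(Q ∧ R) = False ⊕ True = True
Q → (Q ⊕ ¬(Q ∧ R)) = False → True = True
Q ⊕ (Q → (Q ⊕ ¬(Q ∧ R))) = False ⊕ True = True
(Q ↔ R) ∨ (Q ⊕ (Q → (Q ⊕ ¬(Q ∧ R)))) = True ∨ True = True
((Q ↔ R) ∨ (Q ⊕ (Q → (Q ⊕ ¬(Q ∧ R))))) ↔ Q = True ↔ False = False
(¬(Q ∧ R) ⊕ ((R → (Q ⊕ (Q → R))) ↔ R)) ⊕ (((Q ↔ R) ∨ (Q ⊕ (Q → (Q ⊕ ¬(Q ∧ R))))) ↔ Q) = True ⊕ False = True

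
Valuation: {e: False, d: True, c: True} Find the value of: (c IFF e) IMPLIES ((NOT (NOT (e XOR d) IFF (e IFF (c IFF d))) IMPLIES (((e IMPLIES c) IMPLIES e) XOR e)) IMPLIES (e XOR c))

c IFF e = True IFF False = False
e XOR d = False XOR True = True
NOT (e XOR d) = NOT True = False
c IFF d = True IFF True = True
e IFF (c IFF d) = False IFF True = False
NOT (e XOR d) IFF (e IFF (c IFF d)) = False IFF False = True
NOT (NOT (e XOR d) IFF (e IFF (c IFF d))) = NOT True = False
e IMPLIES c = False IMPLIES True = True
(e IMPLIES c) IMPLIES e = True IMPLIES False = False
((e IMPLIES c) IMPLIES e) XOR e = False XOR False = False
NOT (NOT (e XOR d) IFF (e IFF (c IFF d))) IMPLIES (((e IMPLIES c) IMPLIES e) XOR e) = False IMPLIES False = True
e XOR c = False XOR True = True
(NOT (NOT (e XOR d) IFF (e IFF (c IFF d))) IMPLIES (((e IMPLIES c) IMPLIES e) XOR e)) IMPLIES (e XOR c) = True IMPLIES True = True
(c IFF e) IMPLIES ((NOT (NOT (e XOR d) IFF (e IFF (c IFF d))) IMPLIES (((e IMPLIES c) IMPLIES e) XOR e)) IMPLIES (e XOR c)) = False IMPLIES True = True

True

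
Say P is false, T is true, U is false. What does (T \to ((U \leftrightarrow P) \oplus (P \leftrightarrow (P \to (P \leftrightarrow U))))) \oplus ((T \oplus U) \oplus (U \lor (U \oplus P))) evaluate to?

U \leftrightarrow P = \text{False} \leftrightarrow \text{False} = \text{True}
P \leftrightarrow U = \text{False} \leftrightarrow \text{False} = \text{True}
P \to (P \leftrightarrow U) = \text{False} \to \text{True} = \text{True}
P \leftrightarrow (P \to (P \leftrightarrow U)) = \text{False} \leftrightarrow \text{True} = \text{False}
(U \leftrightarrow P) \oplus (P \leftrightarrow (P \to (P \leftrightarrow U))) = \text{True} \oplus \text{False} = \text{True}
T \to ((U \leftrightarrow P) \oplus (P \leftrightarrow (P \to (P \leftrightarrow U)))) = \text{True} \to \text{True} = \text{True}
T \oplus U = \text{True} \oplus \text{False} = \text{True}
U \oplus P = \text{False} \oplus \text{False} = \text{False}
U \lor (U \oplus P) = \text{False} \lor \text{False} = \text{False}
(T \oplus U) \oplus (U \lor (U \oplus P)) = \text{True} \oplus \text{False} = \text{True}
(T \to ((U \leftrightarrow P) \oplus (P \leftrightarrow (P \to (P \leftrightarrow U))))) \oplus ((T \oplus U) \oplus (U \lor (U \oplus P))) = \text{True} \oplus \text{True} = \text{False}

\text{False}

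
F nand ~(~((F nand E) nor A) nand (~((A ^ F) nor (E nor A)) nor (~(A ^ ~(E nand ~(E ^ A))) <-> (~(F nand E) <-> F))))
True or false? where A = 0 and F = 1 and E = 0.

1

Substituting A=0, F=1, E=0:
F nand E = 1 nand 0 = 1
(F nand E) nor A = 1 nor 0 = 0
~((F nand E) nor A) = ~0 = 1
A ^ F = 0 ^ 1 = 1
E nor A = 0 nor 0 = 1
(A ^ F) nor (E nor A) = 1 nor 1 = 0
~((A ^ F) nor (E nor A)) = ~0 = 1
E ^ A = 0 ^ 0 = 0
~(E ^ A) = ~0 = 1
E nand ~(E ^ A) = 0 nand 1 = 1
~(E nand ~(E ^ A)) = ~1 = 0
A ^ ~(E nand ~(E ^ A)) = 0 ^ 0 = 0
~(A ^ ~(E nand ~(E ^ A))) = ~0 = 1
F nand E = 1 nand 0 = 1
~(F nand E) = ~1 = 0
~(F nand E) <-> F = 0 <-> 1 = 0
~(A ^ ~(E nand ~(E ^ A))) <-> (~(F nand E) <-> F) = 1 <-> 0 = 0
~((A ^ F) nor (E nor A)) nor (~(A ^ ~(E nand ~(E ^ A))) <-> (~(F nand E) <-> F)) = 1 nor 0 = 0
~((F nand E) nor A) nand (~((A ^ F) nor (E nor A)) nor (~(A ^ ~(E nand ~(E ^ A))) <-> (~(F nand E) <-> F))) = 1 nand 0 = 1
~(~((F nand E) nor A) nand (~((A ^ F) nor (E nor A)) nor (~(A ^ ~(E nand ~(E ^ A))) <-> (~(F nand E) <-> F)))) = ~1 = 0
F nand ~(~((F nand E) nor A) nand (~((A ^ F) nor (E nor A)) nor (~(A ^ ~(E nand ~(E ^ A))) <-> (~(F nand E) <-> F)))) = 1 nand 0 = 1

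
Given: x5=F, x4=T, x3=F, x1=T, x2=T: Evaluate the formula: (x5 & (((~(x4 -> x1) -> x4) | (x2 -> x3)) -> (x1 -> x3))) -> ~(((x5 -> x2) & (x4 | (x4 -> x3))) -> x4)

Substituting x5=F, x4=T, x3=F, x1=T, x2=T:
x4 -> x1 = T -> T = T
~(x4 -> x1) = ~T = F
~(x4 -> x1) -> x4 = F -> T = T
x2 -> x3 = T -> F = F
(~(x4 -> x1) -> x4) | (x2 -> x3) = T | F = T
x1 -> x3 = T -> F = F
((~(x4 -> x1) -> x4) | (x2 -> x3)) -> (x1 -> x3) = T -> F = F
x5 & (((~(x4 -> x1) -> x4) | (x2 -> x3)) -> (x1 -> x3)) = F & F = F
x5 -> x2 = F -> T = T
x4 -> x3 = T -> F = F
x4 | (x4 -> x3) = T | F = T
(x5 -> x2) & (x4 | (x4 -> x3)) = T & T = T
((x5 -> x2) & (x4 | (x4 -> x3))) -> x4 = T -> T = T
~(((x5 -> x2) & (x4 | (x4 -> x3))) -> x4) = ~T = F
(x5 & (((~(x4 -> x1) -> x4) | (x2 -> x3)) -> (x1 -> x3))) -> ~(((x5 -> x2) & (x4 | (x4 -> x3))) -> x4) = F -> F = T

T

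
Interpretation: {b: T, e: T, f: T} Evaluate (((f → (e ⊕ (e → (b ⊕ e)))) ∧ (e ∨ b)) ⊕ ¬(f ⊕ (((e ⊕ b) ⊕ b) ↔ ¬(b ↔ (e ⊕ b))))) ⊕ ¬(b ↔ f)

b ⊕ e = T ⊕ T = F
e → (b ⊕ e) = T → F = F
e ⊕ (e → (b ⊕ e)) = T ⊕ F = T
f → (e ⊕ (e → (b ⊕ e))) = T → T = T
e ∨ b = T ∨ T = T
(f → (e ⊕ (e → (b ⊕ e)))) ∧ (e ∨ b) = T ∧ T = T
e ⊕ b = T ⊕ T = F
(e ⊕ b) ⊕ b = F ⊕ T = T
e ⊕ b = T ⊕ T = F
b ↔ (e ⊕ b) = T ↔ F = F
¬(b ↔ (e ⊕ b)) = ¬F = T
((e ⊕ b) ⊕ b) ↔ ¬(b ↔ (e ⊕ b)) = T ↔ T = T
f ⊕ (((e ⊕ b) ⊕ b) ↔ ¬(b ↔ (e ⊕ b))) = T ⊕ T = F
¬(f ⊕ (((e ⊕ b) ⊕ b) ↔ ¬(b ↔ (e ⊕ b)))) = ¬F = T
((f → (e ⊕ (e → (b ⊕ e)))) ∧ (e ∨ b)) ⊕ ¬(f ⊕ (((e ⊕ b) ⊕ b) ↔ ¬(b ↔ (e ⊕ b)))) = T ⊕ T = F
b ↔ f = T ↔ T = T
¬(b ↔ f) = ¬T = F
(((f → (e ⊕ (e → (b ⊕ e)))) ∧ (e ∨ b)) ⊕ ¬(f ⊕ (((e ⊕ b) ⊕ b) ↔ ¬(b ↔ (e ⊕ b))))) ⊕ ¬(b ↔ f) = F ⊕ F = F

F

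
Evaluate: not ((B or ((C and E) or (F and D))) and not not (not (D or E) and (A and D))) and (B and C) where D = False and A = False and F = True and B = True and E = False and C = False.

False

C and E = False and False = False
F and D = True and False = False
(C and E) or (F and D) = False or False = False
B or ((C and E) or (F and D)) = True or False = True
D or E = False or False = False
not (D or E) = not False = True
A and D = False and False = False
not (D or E) and (A and D) = True and False = False
not (not (D or E) and (A and D)) = not False = True
not not (not (D or E) and (A and D)) = not True = False
(B or ((C and E) or (F and D))) and not not (not (D or E) and (A and D)) = True and False = False
not ((B or ((C and E) or (F and D))) and not not (not (D or E) and (A and D))) = not False = True
B and C = True and False = False
not ((B or ((C and E) or (F and D))) and not not (not (D or E) and (A and D))) and (B and C) = True and False = False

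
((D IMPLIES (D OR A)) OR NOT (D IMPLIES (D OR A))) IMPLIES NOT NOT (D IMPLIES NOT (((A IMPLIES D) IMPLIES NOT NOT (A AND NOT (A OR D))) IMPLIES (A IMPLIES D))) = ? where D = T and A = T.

F

Substituting D=T, A=T:
D OR A = T OR T = T
D IMPLIES (D OR A) = T IMPLIES T = T
D OR A = T OR T = T
D IMPLIES (D OR A) = T IMPLIES T = T
NOT (D IMPLIES (D OR A)) = NOT T = F
(D IMPLIES (D OR A)) OR NOT (D IMPLIES (D OR A)) = T OR F = T
A IMPLIES D = T IMPLIES T = T
A OR D = T OR T = T
NOT (A OR D) = NOT T = F
A AND NOT (A OR D) = T AND F = F
NOT (A AND NOT (A OR D)) = NOT F = T
NOT NOT (A AND NOT (A OR D)) = NOT T = F
(A IMPLIES D) IMPLIES NOT NOT (A AND NOT (A OR D)) = T IMPLIES F = F
A IMPLIES D = T IMPLIES T = T
((A IMPLIES D) IMPLIES NOT NOT (A AND NOT (A OR D))) IMPLIES (A IMPLIES D) = F IMPLIES T = T
NOT (((A IMPLIES D) IMPLIES NOT NOT (A AND NOT (A OR D))) IMPLIES (A IMPLIES D)) = NOT T = F
D IMPLIES NOT (((A IMPLIES D) IMPLIES NOT NOT (A AND NOT (A OR D))) IMPLIES (A IMPLIES D)) = T IMPLIES F = F
NOT (D IMPLIES NOT (((A IMPLIES D) IMPLIES NOT NOT (A AND NOT (A OR D))) IMPLIES (A IMPLIES D))) = NOT F = T
NOT NOT (D IMPLIES NOT (((A IMPLIES D) IMPLIES NOT NOT (A AND NOT (A OR D))) IMPLIES (A IMPLIES D))) = NOT T = F
((D IMPLIES (D OR A)) OR NOT (D IMPLIES (D OR A))) IMPLIES NOT NOT (D IMPLIES NOT (((A IMPLIES D) IMPLIES NOT NOT (A AND NOT (A OR D))) IMPLIES (A IMPLIES D))) = T IMPLIES F = F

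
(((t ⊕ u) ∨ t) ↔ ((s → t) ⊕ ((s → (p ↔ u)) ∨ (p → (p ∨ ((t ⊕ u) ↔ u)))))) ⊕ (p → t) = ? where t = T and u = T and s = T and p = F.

Substituting t=T, u=T, s=T, p=F:
t ⊕ u = T ⊕ T = F
(t ⊕ u) ∨ t = F ∨ T = T
s → t = T → T = T
p ↔ u = F ↔ T = F
s → (p ↔ u) = T → F = F
t ⊕ u = T ⊕ T = F
(t ⊕ u) ↔ u = F ↔ T = F
p ∨ ((t ⊕ u) ↔ u) = F ∨ F = F
p → (p ∨ ((t ⊕ u) ↔ u)) = F → F = T
(s → (p ↔ u)) ∨ (p → (p ∨ ((t ⊕ u) ↔ u))) = F ∨ T = T
(s → t) ⊕ ((s → (p ↔ u)) ∨ (p → (p ∨ ((t ⊕ u) ↔ u)))) = T ⊕ T = F
((t ⊕ u) ∨ t) ↔ ((s → t) ⊕ ((s → (p ↔ u)) ∨ (p → (p ∨ ((t ⊕ u) ↔ u))))) = T ↔ F = F
p → t = F → T = T
(((t ⊕ u) ∨ t) ↔ ((s → t) ⊕ ((s → (p ↔ u)) ∨ (p → (p ∨ ((t ⊕ u) ↔ u)))))) ⊕ (p → t) = F ⊕ T = T

T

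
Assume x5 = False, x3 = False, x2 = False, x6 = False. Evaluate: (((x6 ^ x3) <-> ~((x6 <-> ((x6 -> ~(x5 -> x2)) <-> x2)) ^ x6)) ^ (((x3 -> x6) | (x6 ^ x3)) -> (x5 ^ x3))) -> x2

False

x6 ^ x3 = False ^ False = False
x5 -> x2 = False -> False = True
~(x5 -> x2) = ~True = False
x6 -> ~(x5 -> x2) = False -> False = True
(x6 -> ~(x5 -> x2)) <-> x2 = True <-> False = False
x6 <-> ((x6 -> ~(x5 -> x2)) <-> x2) = False <-> False = True
(x6 <-> ((x6 -> ~(x5 -> x2)) <-> x2)) ^ x6 = True ^ False = True
~((x6 <-> ((x6 -> ~(x5 -> x2)) <-> x2)) ^ x6) = ~True = False
(x6 ^ x3) <-> ~((x6 <-> ((x6 -> ~(x5 -> x2)) <-> x2)) ^ x6) = False <-> False = True
x3 -> x6 = False -> False = True
x6 ^ x3 = False ^ False = False
(x3 -> x6) | (x6 ^ x3) = True | False = True
x5 ^ x3 = False ^ False = False
((x3 -> x6) | (x6 ^ x3)) -> (x5 ^ x3) = True -> False = False
((x6 ^ x3) <-> ~((x6 <-> ((x6 -> ~(x5 -> x2)) <-> x2)) ^ x6)) ^ (((x3 -> x6) | (x6 ^ x3)) -> (x5 ^ x3)) = True ^ False = True
(((x6 ^ x3) <-> ~((x6 <-> ((x6 -> ~(x5 -> x2)) <-> x2)) ^ x6)) ^ (((x3 -> x6) | (x6 ^ x3)) -> (x5 ^ x3))) -> x2 = True -> False = False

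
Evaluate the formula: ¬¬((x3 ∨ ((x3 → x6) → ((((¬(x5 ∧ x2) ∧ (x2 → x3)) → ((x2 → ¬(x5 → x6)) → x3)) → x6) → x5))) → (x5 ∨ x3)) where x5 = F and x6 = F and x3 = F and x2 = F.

T

x3 → x6 = F → F = T
x5 ∧ x2 = F ∧ F = F
¬(x5 ∧ x2) = ¬F = T
x2 → x3 = F → F = T
¬(x5 ∧ x2) ∧ (x2 → x3) = T ∧ T = T
x5 → x6 = F → F = T
¬(x5 → x6) = ¬T = F
x2 → ¬(x5 → x6) = F → F = T
(x2 → ¬(x5 → x6)) → x3 = T → F = F
(¬(x5 ∧ x2) ∧ (x2 → x3)) → ((x2 → ¬(x5 → x6)) → x3) = T → F = F
((¬(x5 ∧ x2) ∧ (x2 → x3)) → ((x2 → ¬(x5 → x6)) → x3)) → x6 = F → F = T
(((¬(x5 ∧ x2) ∧ (x2 → x3)) → ((x2 → ¬(x5 → x6)) → x3)) → x6) → x5 = T → F = F
(x3 → x6) → ((((¬(x5 ∧ x2) ∧ (x2 → x3)) → ((x2 → ¬(x5 → x6)) → x3)) → x6) → x5) = T → F = F
x3 ∨ ((x3 → x6) → ((((¬(x5 ∧ x2) ∧ (x2 → x3)) → ((x2 → ¬(x5 → x6)) → x3)) → x6) → x5)) = F ∨ F = F
x5 ∨ x3 = F ∨ F = F
(x3 ∨ ((x3 → x6) → ((((¬(x5 ∧ x2) ∧ (x2 → x3)) → ((x2 → ¬(x5 → x6)) → x3)) → x6) → x5))) → (x5 ∨ x3) = F → F = T
¬((x3 ∨ ((x3 → x6) → ((((¬(x5 ∧ x2) ∧ (x2 → x3)) → ((x2 → ¬(x5 → x6)) → x3)) → x6) → x5))) → (x5 ∨ x3)) = ¬T = F
¬¬((x3 ∨ ((x3 → x6) → ((((¬(x5 ∧ x2) ∧ (x2 → x3)) → ((x2 → ¬(x5 → x6)) → x3)) → x6) → x5))) → (x5 ∨ x3)) = ¬F = T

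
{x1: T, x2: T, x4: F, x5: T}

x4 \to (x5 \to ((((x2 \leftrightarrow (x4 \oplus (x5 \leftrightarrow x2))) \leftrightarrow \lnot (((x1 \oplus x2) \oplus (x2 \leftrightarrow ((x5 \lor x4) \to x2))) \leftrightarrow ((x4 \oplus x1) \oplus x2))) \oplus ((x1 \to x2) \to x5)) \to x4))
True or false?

Substituting x1=T, x2=T, x4=F, x5=T:
x5 \leftrightarrow x2 = T \leftrightarrow T = T
x4 \oplus (x5 \leftrightarrow x2) = F \oplus T = T
x2 \leftrightarrow (x4 \oplus (x5 \leftrightarrow x2)) = T \leftrightarrow T = T
x1 \oplus x2 = T \oplus T = F
x5 \lor x4 = T \lor F = T
(x5 \lor x4) \to x2 = T \to T = T
x2 \leftrightarrow ((x5 \lor x4) \to x2) = T \leftrightarrow T = T
(x1 \oplus x2) \oplus (x2 \leftrightarrow ((x5 \lor x4) \to x2)) = F \oplus T = T
x4 \oplus x1 = F \oplus T = T
(x4 \oplus x1) \oplus x2 = T \oplus T = F
((x1 \oplus x2) \oplus (x2 \leftrightarrow ((x5 \lor x4) \to x2))) \leftrightarrow ((x4 \oplus x1) \oplus x2) = T \leftrightarrow F = F
\lnot (((x1 \oplus x2) \oplus (x2 \leftrightarrow ((x5 \lor x4) \to x2))) \leftrightarrow ((x4 \oplus x1) \oplus x2)) = \lnot F = T
(x2 \leftrightarrow (x4 \oplus (x5 \leftrightarrow x2))) \leftrightarrow \lnot (((x1 \oplus x2) \oplus (x2 \leftrightarrow ((x5 \lor x4) \to x2))) \leftrightarrow ((x4 \oplus x1) \oplus x2)) = T \leftrightarrow T = T
x1 \to x2 = T \to T = T
(x1 \to x2) \to x5 = T \to T = T
((x2 \leftrightarrow (x4 \oplus (x5 \leftrightarrow x2))) \leftrightarrow \lnot (((x1 \oplus x2) \oplus (x2 \leftrightarrow ((x5 \lor x4) \to x2))) \leftrightarrow ((x4 \oplus x1) \oplus x2))) \oplus ((x1 \to x2) \to x5) = T \oplus T = F
(((x2 \leftrightarrow (x4 \oplus (x5 \leftrightarrow x2))) \leftrightarrow \lnot (((x1 \oplus x2) \oplus (x2 \leftrightarrow ((x5 \lor x4) \to x2))) \leftrightarrow ((x4 \oplus x1) \oplus x2))) \oplus ((x1 \to x2) \to x5)) \to x4 = F \to F = T
x5 \to ((((x2 \leftrightarrow (x4 \oplus (x5 \leftrightarrow x2))) \leftrightarrow \lnot (((x1 \oplus x2) \oplus (x2 \leftrightarrow ((x5 \lor x4) \to x2))) \leftrightarrow ((x4 \oplus x1) \oplus x2))) \oplus ((x1 \to x2) \to x5)) \to x4) = T \to T = T
x4 \to (x5 \to ((((x2 \leftrightarrow (x4 \oplus (x5 \leftrightarrow x2))) \leftrightarrow \lnot (((x1 \oplus x2) \oplus (x2 \leftrightarrow ((x5 \lor x4) \to x2))) \leftrightarrow ((x4 \oplus x1) \oplus x2))) \oplus ((x1 \to x2) \to x5)) \to x4)) = F \to T = T

T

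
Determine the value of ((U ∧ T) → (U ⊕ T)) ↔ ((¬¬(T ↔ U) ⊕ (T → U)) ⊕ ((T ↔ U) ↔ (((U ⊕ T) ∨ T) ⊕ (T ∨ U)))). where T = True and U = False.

True

Substituting T=True, U=False:
U ∧ T = False ∧ True = False
U ⊕ T = False ⊕ True = True
(U ∧ T) → (U ⊕ T) = False → True = True
T ↔ U = True ↔ False = False
¬(T ↔ U) = ¬False = True
¬¬(T ↔ U) = ¬True = False
T → U = True → False = False
¬¬(T ↔ U) ⊕ (T → U) = False ⊕ False = False
T ↔ U = True ↔ False = False
U ⊕ T = False ⊕ True = True
(U ⊕ T) ∨ T = True ∨ True = True
T ∨ U = True ∨ False = True
((U ⊕ T) ∨ T) ⊕ (T ∨ U) = True ⊕ True = False
(T ↔ U) ↔ (((U ⊕ T) ∨ T) ⊕ (T ∨ U)) = False ↔ False = True
(¬¬(T ↔ U) ⊕ (T → U)) ⊕ ((T ↔ U) ↔ (((U ⊕ T) ∨ T) ⊕ (T ∨ U))) = False ⊕ True = True
((U ∧ T) → (U ⊕ T)) ↔ ((¬¬(T ↔ U) ⊕ (T → U)) ⊕ ((T ↔ U) ↔ (((U ⊕ T) ∨ T) ⊕ (T ∨ U)))) = True ↔ True = True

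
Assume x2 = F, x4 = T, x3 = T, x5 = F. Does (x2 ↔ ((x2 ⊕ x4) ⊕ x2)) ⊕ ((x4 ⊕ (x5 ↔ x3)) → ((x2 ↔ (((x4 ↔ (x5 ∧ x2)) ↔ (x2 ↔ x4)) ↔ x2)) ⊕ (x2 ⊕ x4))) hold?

x2 ⊕ x4 = F ⊕ T = T
(x2 ⊕ x4) ⊕ x2 = T ⊕ F = T
x2 ↔ ((x2 ⊕ x4) ⊕ x2) = F ↔ T = F
x5 ↔ x3 = F ↔ T = F
x4 ⊕ (x5 ↔ x3) = T ⊕ F = T
x5 ∧ x2 = F ∧ F = F
x4 ↔ (x5 ∧ x2) = T ↔ F = F
x2 ↔ x4 = F ↔ T = F
(x4 ↔ (x5 ∧ x2)) ↔ (x2 ↔ x4) = F ↔ F = T
((x4 ↔ (x5 ∧ x2)) ↔ (x2 ↔ x4)) ↔ x2 = T ↔ F = F
x2 ↔ (((x4 ↔ (x5 ∧ x2)) ↔ (x2 ↔ x4)) ↔ x2) = F ↔ F = T
x2 ⊕ x4 = F ⊕ T = T
(x2 ↔ (((x4 ↔ (x5 ∧ x2)) ↔ (x2 ↔ x4)) ↔ x2)) ⊕ (x2 ⊕ x4) = T ⊕ T = F
(x4 ⊕ (x5 ↔ x3)) → ((x2 ↔ (((x4 ↔ (x5 ∧ x2)) ↔ (x2 ↔ x4)) ↔ x2)) ⊕ (x2 ⊕ x4)) = T → F = F
(x2 ↔ ((x2 ⊕ x4) ⊕ x2)) ⊕ ((x4 ⊕ (x5 ↔ x3)) → ((x2 ↔ (((x4 ↔ (x5 ∧ x2)) ↔ (x2 ↔ x4)) ↔ x2)) ⊕ (x2 ⊕ x4))) = F ⊕ F = F

F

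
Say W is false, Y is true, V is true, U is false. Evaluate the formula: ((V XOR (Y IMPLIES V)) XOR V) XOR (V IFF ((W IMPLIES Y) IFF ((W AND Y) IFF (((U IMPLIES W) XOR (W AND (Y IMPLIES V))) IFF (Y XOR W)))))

Y IMPLIES V = True IMPLIES True = True
V XOR (Y IMPLIES V) = True XOR True = False
(V XOR (Y IMPLIES V)) XOR V = False XOR True = True
W IMPLIES Y = False IMPLIES True = True
W AND Y = False AND True = False
U IMPLIES W = False IMPLIES False = True
Y IMPLIES V = True IMPLIES True = True
W AND (Y IMPLIES V) = False AND True = False
(U IMPLIES W) XOR (W AND (Y IMPLIES V)) = True XOR False = True
Y XOR W = True XOR False = True
((U IMPLIES W) XOR (W AND (Y IMPLIES V))) IFF (Y XOR W) = True IFF True = True
(W AND Y) IFF (((U IMPLIES W) XOR (W AND (Y IMPLIES V))) IFF (Y XOR W)) = False IFF True = False
(W IMPLIES Y) IFF ((W AND Y) IFF (((U IMPLIES W) XOR (W AND (Y IMPLIES V))) IFF (Y XOR W))) = True IFF False = False
V IFF ((W IMPLIES Y) IFF ((W AND Y) IFF (((U IMPLIES W) XOR (W AND (Y IMPLIES V))) IFF (Y XOR W)))) = True IFF False = False
((V XOR (Y IMPLIES V)) XOR V) XOR (V IFF ((W IMPLIES Y) IFF ((W AND Y) IFF (((U IMPLIES W) XOR (W AND (Y IMPLIES V))) IFF (Y XOR W))))) = True XOR False = True

True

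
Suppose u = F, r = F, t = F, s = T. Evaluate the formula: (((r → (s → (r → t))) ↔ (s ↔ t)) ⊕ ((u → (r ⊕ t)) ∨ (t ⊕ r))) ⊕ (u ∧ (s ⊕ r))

Substituting u=F, r=F, t=F, s=T:
r → t = F → F = T
s → (r → t) = T → T = T
r → (s → (r → t)) = F → T = T
s ↔ t = T ↔ F = F
(r → (s → (r → t))) ↔ (s ↔ t) = T ↔ F = F
r ⊕ t = F ⊕ F = F
u → (r ⊕ t) = F → F = T
t ⊕ r = F ⊕ F = F
(u → (r ⊕ t)) ∨ (t ⊕ r) = T ∨ F = T
((r → (s → (r → t))) ↔ (s ↔ t)) ⊕ ((u → (r ⊕ t)) ∨ (t ⊕ r)) = F ⊕ T = T
s ⊕ r = T ⊕ F = T
u ∧ (s ⊕ r) = F ∧ T = F
(((r → (s → (r → t))) ↔ (s ↔ t)) ⊕ ((u → (r ⊕ t)) ∨ (t ⊕ r))) ⊕ (u ∧ (s ⊕ r)) = T ⊕ F = T

T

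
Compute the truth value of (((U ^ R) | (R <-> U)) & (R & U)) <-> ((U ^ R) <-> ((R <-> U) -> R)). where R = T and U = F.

Substituting R=T, U=F:
U ^ R = F ^ T = T
R <-> U = T <-> F = F
(U ^ R) | (R <-> U) = T | F = T
R & U = T & F = F
((U ^ R) | (R <-> U)) & (R & U) = T & F = F
U ^ R = F ^ T = T
R <-> U = T <-> F = F
(R <-> U) -> R = F -> T = T
(U ^ R) <-> ((R <-> U) -> R) = T <-> T = T
(((U ^ R) | (R <-> U)) & (R & U)) <-> ((U ^ R) <-> ((R <-> U) -> R)) = F <-> T = F

F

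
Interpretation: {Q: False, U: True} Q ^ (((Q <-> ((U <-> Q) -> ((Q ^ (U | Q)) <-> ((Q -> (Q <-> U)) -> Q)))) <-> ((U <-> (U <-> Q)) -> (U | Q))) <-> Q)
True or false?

True

U <-> Q = True <-> False = False
U | Q = True | False = True
Q ^ (U | Q) = False ^ True = True
Q <-> U = False <-> True = False
Q -> (Q <-> U) = False -> False = True
(Q -> (Q <-> U)) -> Q = True -> False = False
(Q ^ (U | Q)) <-> ((Q -> (Q <-> U)) -> Q) = True <-> False = False
(U <-> Q) -> ((Q ^ (U | Q)) <-> ((Q -> (Q <-> U)) -> Q)) = False -> False = True
Q <-> ((U <-> Q) -> ((Q ^ (U | Q)) <-> ((Q -> (Q <-> U)) -> Q))) = False <-> True = False
U <-> Q = True <-> False = False
U <-> (U <-> Q) = True <-> False = False
U | Q = True | False = True
(U <-> (U <-> Q)) -> (U | Q) = False -> True = True
(Q <-> ((U <-> Q) -> ((Q ^ (U | Q)) <-> ((Q -> (Q <-> U)) -> Q)))) <-> ((U <-> (U <-> Q)) -> (U | Q)) = False <-> True = False
((Q <-> ((U <-> Q) -> ((Q ^ (U | Q)) <-> ((Q -> (Q <-> U)) -> Q)))) <-> ((U <-> (U <-> Q)) -> (U | Q))) <-> Q = False <-> False = True
Q ^ (((Q <-> ((U <-> Q) -> ((Q ^ (U | Q)) <-> ((Q -> (Q <-> U)) -> Q)))) <-> ((U <-> (U <-> Q)) -> (U | Q))) <-> Q) = False ^ True = True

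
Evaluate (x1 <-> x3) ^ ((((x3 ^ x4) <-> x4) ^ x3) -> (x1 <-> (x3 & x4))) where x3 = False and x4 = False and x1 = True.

x1 <-> x3 = True <-> False = False
x3 ^ x4 = False ^ False = False
(x3 ^ x4) <-> x4 = False <-> False = True
((x3 ^ x4) <-> x4) ^ x3 = True ^ False = True
x3 & x4 = False & False = False
x1 <-> (x3 & x4) = True <-> False = False
(((x3 ^ x4) <-> x4) ^ x3) -> (x1 <-> (x3 & x4)) = True -> False = False
(x1 <-> x3) ^ ((((x3 ^ x4) <-> x4) ^ x3) -> (x1 <-> (x3 & x4))) = False ^ False = False

False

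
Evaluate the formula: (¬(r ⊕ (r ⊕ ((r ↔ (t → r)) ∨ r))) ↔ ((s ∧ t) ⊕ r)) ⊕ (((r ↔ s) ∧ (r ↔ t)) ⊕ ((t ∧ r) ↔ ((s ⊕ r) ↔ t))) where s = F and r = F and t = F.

T

t → r = F → F = T
r ↔ (t → r) = F ↔ T = F
(r ↔ (t → r)) ∨ r = F ∨ F = F
r ⊕ ((r ↔ (t → r)) ∨ r) = F ⊕ F = F
r ⊕ (r ⊕ ((r ↔ (t → r)) ∨ r)) = F ⊕ F = F
¬(r ⊕ (r ⊕ ((r ↔ (t → r)) ∨ r))) = ¬F = T
s ∧ t = F ∧ F = F
(s ∧ t) ⊕ r = F ⊕ F = F
¬(r ⊕ (r ⊕ ((r ↔ (t → r)) ∨ r))) ↔ ((s ∧ t) ⊕ r) = T ↔ F = F
r ↔ s = F ↔ F = T
r ↔ t = F ↔ F = T
(r ↔ s) ∧ (r ↔ t) = T ∧ T = T
t ∧ r = F ∧ F = F
s ⊕ r = F ⊕ F = F
(s ⊕ r) ↔ t = F ↔ F = T
(t ∧ r) ↔ ((s ⊕ r) ↔ t) = F ↔ T = F
((r ↔ s) ∧ (r ↔ t)) ⊕ ((t ∧ r) ↔ ((s ⊕ r) ↔ t)) = T ⊕ F = T
(¬(r ⊕ (r ⊕ ((r ↔ (t → r)) ∨ r))) ↔ ((s ∧ t) ⊕ r)) ⊕ (((r ↔ s) ∧ (r ↔ t)) ⊕ ((t ∧ r) ↔ ((s ⊕ r) ↔ t))) = F ⊕ T = T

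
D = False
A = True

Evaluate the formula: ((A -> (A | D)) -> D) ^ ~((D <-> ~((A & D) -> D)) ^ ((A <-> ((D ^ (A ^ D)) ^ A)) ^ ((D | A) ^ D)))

A | D = True | False = True
A -> (A | D) = True -> True = True
(A -> (A | D)) -> D = True -> False = False
A & D = True & False = False
(A & D) -> D = False -> False = True
~((A & D) -> D) = ~True = False
D <-> ~((A & D) -> D) = False <-> False = True
A ^ D = True ^ False = True
D ^ (A ^ D) = False ^ True = True
(D ^ (A ^ D)) ^ A = True ^ True = False
A <-> ((D ^ (A ^ D)) ^ A) = True <-> False = False
D | A = False | True = True
(D | A) ^ D = True ^ False = True
(A <-> ((D ^ (A ^ D)) ^ A)) ^ ((D | A) ^ D) = False ^ True = True
(D <-> ~((A & D) -> D)) ^ ((A <-> ((D ^ (A ^ D)) ^ A)) ^ ((D | A) ^ D)) = True ^ True = False
~((D <-> ~((A & D) -> D)) ^ ((A <-> ((D ^ (A ^ D)) ^ A)) ^ ((D | A) ^ D))) = ~False = True
((A -> (A | D)) -> D) ^ ~((D <-> ~((A & D) -> D)) ^ ((A <-> ((D ^ (A ^ D)) ^ A)) ^ ((D | A) ^ D))) = False ^ True = True

True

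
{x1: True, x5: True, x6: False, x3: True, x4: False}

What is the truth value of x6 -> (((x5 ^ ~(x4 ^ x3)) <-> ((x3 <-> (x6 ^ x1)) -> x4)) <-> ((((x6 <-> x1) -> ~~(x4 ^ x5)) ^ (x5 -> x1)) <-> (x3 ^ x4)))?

x4 ^ x3 = False ^ True = True
~(x4 ^ x3) = ~True = False
x5 ^ ~(x4 ^ x3) = True ^ False = True
x6 ^ x1 = False ^ True = True
x3 <-> (x6 ^ x1) = True <-> True = True
(x3 <-> (x6 ^ x1)) -> x4 = True -> False = False
(x5 ^ ~(x4 ^ x3)) <-> ((x3 <-> (x6 ^ x1)) -> x4) = True <-> False = False
x6 <-> x1 = False <-> True = False
x4 ^ x5 = False ^ True = True
~(x4 ^ x5) = ~True = False
~~(x4 ^ x5) = ~False = True
(x6 <-> x1) -> ~~(x4 ^ x5) = False -> True = True
x5 -> x1 = True -> True = True
((x6 <-> x1) -> ~~(x4 ^ x5)) ^ (x5 -> x1) = True ^ True = False
x3 ^ x4 = True ^ False = True
(((x6 <-> x1) -> ~~(x4 ^ x5)) ^ (x5 -> x1)) <-> (x3 ^ x4) = False <-> True = False
((x5 ^ ~(x4 ^ x3)) <-> ((x3 <-> (x6 ^ x1)) -> x4)) <-> ((((x6 <-> x1) -> ~~(x4 ^ x5)) ^ (x5 -> x1)) <-> (x3 ^ x4)) = False <-> False = True
x6 -> (((x5 ^ ~(x4 ^ x3)) <-> ((x3 <-> (x6 ^ x1)) -> x4)) <-> ((((x6 <-> x1) -> ~~(x4 ^ x5)) ^ (x5 -> x1)) <-> (x3 ^ x4))) = False -> True = True

True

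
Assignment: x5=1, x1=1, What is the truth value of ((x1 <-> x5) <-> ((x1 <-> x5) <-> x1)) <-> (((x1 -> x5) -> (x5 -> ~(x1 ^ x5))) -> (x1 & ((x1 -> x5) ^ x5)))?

x1 <-> x5 = 1 <-> 1 = 1
x1 <-> x5 = 1 <-> 1 = 1
(x1 <-> x5) <-> x1 = 1 <-> 1 = 1
(x1 <-> x5) <-> ((x1 <-> x5) <-> x1) = 1 <-> 1 = 1
x1 -> x5 = 1 -> 1 = 1
x1 ^ x5 = 1 ^ 1 = 0
~(x1 ^ x5) = ~0 = 1
x5 -> ~(x1 ^ x5) = 1 -> 1 = 1
(x1 -> x5) -> (x5 -> ~(x1 ^ x5)) = 1 -> 1 = 1
x1 -> x5 = 1 -> 1 = 1
(x1 -> x5) ^ x5 = 1 ^ 1 = 0
x1 & ((x1 -> x5) ^ x5) = 1 & 0 = 0
((x1 -> x5) -> (x5 -> ~(x1 ^ x5))) -> (x1 & ((x1 -> x5) ^ x5)) = 1 -> 0 = 0
((x1 <-> x5) <-> ((x1 <-> x5) <-> x1)) <-> (((x1 -> x5) -> (x5 -> ~(x1 ^ x5))) -> (x1 & ((x1 -> x5) ^ x5))) = 1 <-> 0 = 0

0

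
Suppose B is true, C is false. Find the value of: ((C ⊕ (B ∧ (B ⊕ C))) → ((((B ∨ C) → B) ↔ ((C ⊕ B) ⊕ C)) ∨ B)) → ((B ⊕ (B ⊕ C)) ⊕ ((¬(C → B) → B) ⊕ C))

T

B ⊕ C = T ⊕ F = T
B ∧ (B ⊕ C) = T ∧ T = T
C ⊕ (B ∧ (B ⊕ C)) = F ⊕ T = T
B ∨ C = T ∨ F = T
(B ∨ C) → B = T → T = T
C ⊕ B = F ⊕ T = T
(C ⊕ B) ⊕ C = T ⊕ F = T
((B ∨ C) → B) ↔ ((C ⊕ B) ⊕ C) = T ↔ T = T
(((B ∨ C) → B) ↔ ((C ⊕ B) ⊕ C)) ∨ B = T ∨ T = T
(C ⊕ (B ∧ (B ⊕ C))) → ((((B ∨ C) → B) ↔ ((C ⊕ B) ⊕ C)) ∨ B) = T → T = T
B ⊕ C = T ⊕ F = T
B ⊕ (B ⊕ C) = T ⊕ T = F
C → B = F → T = T
¬(C → B) = ¬T = F
¬(C → B) → B = F → T = T
(¬(C → B) → B) ⊕ C = T ⊕ F = T
(B ⊕ (B ⊕ C)) ⊕ ((¬(C → B) → B) ⊕ C) = F ⊕ T = T
((C ⊕ (B ∧ (B ⊕ C))) → ((((B ∨ C) → B) ↔ ((C ⊕ B) ⊕ C)) ∨ B)) → ((B ⊕ (B ⊕ C)) ⊕ ((¬(C → B) → B) ⊕ C)) = T → T = T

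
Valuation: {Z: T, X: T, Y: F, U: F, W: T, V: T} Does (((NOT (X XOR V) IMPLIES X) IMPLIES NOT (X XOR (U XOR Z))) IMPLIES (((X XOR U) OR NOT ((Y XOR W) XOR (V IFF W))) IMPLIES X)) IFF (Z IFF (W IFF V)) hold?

Substituting Z=T, X=T, Y=F, U=F, W=T, V=T:
X XOR V = T XOR T = F
NOT (X XOR V) = NOT F = T
NOT (X XOR V) IMPLIES X = T IMPLIES T = T
U XOR Z = F XOR T = T
X XOR (U XOR Z) = T XOR T = F
NOT (X XOR (U XOR Z)) = NOT F = T
(NOT (X XOR V) IMPLIES X) IMPLIES NOT (X XOR (U XOR Z)) = T IMPLIES T = T
X XOR U = T XOR F = T
Y XOR W = F XOR T = T
V IFF W = T IFF T = T
(Y XOR W) XOR (V IFF W) = T XOR T = F
NOT ((Y XOR W) XOR (V IFF W)) = NOT F = T
(X XOR U) OR NOT ((Y XOR W) XOR (V IFF W)) = T OR T = T
((X XOR U) OR NOT ((Y XOR W) XOR (V IFF W))) IMPLIES X = T IMPLIES T = T
((NOT (X XOR V) IMPLIES X) IMPLIES NOT (X XOR (U XOR Z))) IMPLIES (((X XOR U) OR NOT ((Y XOR W) XOR (V IFF W))) IMPLIES X) = T IMPLIES T = T
W IFF V = T IFF T = T
Z IFF (W IFF V) = T IFF T = T
(((NOT (X XOR V) IMPLIES X) IMPLIES NOT (X XOR (U XOR Z))) IMPLIES (((X XOR U) OR NOT ((Y XOR W) XOR (V IFF W))) IMPLIES X)) IFF (Z IFF (W IFF V)) = T IFF T = T

T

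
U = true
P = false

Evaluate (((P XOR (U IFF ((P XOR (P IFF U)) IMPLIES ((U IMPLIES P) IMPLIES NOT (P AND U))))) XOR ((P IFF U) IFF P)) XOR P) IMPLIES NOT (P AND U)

true

P IFF U = false IFF true = false
P XOR (P IFF U) = false XOR false = false
U IMPLIES P = true IMPLIES false = false
P AND U = false AND true = false
NOT (P AND U) = NOT false = true
(U IMPLIES P) IMPLIES NOT (P AND U) = false IMPLIES true = true
(P XOR (P IFF U)) IMPLIES ((U IMPLIES P) IMPLIES NOT (P AND U)) = false IMPLIES true = true
U IFF ((P XOR (P IFF U)) IMPLIES ((U IMPLIES P) IMPLIES NOT (P AND U))) = true IFF true = true
P XOR (U IFF ((P XOR (P IFF U)) IMPLIES ((U IMPLIES P) IMPLIES NOT (P AND U)))) = false XOR true = true
P IFF U = false IFF true = false
(P IFF U) IFF P = false IFF false = true
(P XOR (U IFF ((P XOR (P IFF U)) IMPLIES ((U IMPLIES P) IMPLIES NOT (P AND U))))) XOR ((P IFF U) IFF P) = true XOR true = false
((P XOR (U IFF ((P XOR (P IFF U)) IMPLIES ((U IMPLIES P) IMPLIES NOT (P AND U))))) XOR ((P IFF U) IFF P)) XOR P = false XOR false = false
P AND U = false AND true = false
NOT (P AND U) = NOT false = true
(((P XOR (U IFF ((P XOR (P IFF U)) IMPLIES ((U IMPLIES P) IMPLIES NOT (P AND U))))) XOR ((P IFF U) IFF P)) XOR P) IMPLIES NOT (P AND U) = false IMPLIES true = true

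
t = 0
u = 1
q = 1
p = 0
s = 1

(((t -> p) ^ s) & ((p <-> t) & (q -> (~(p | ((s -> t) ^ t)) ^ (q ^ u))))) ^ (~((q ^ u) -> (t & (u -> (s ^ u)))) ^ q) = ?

1

t -> p = 0 -> 0 = 1
(t -> p) ^ s = 1 ^ 1 = 0
p <-> t = 0 <-> 0 = 1
s -> t = 1 -> 0 = 0
(s -> t) ^ t = 0 ^ 0 = 0
p | ((s -> t) ^ t) = 0 | 0 = 0
~(p | ((s -> t) ^ t)) = ~0 = 1
q ^ u = 1 ^ 1 = 0
~(p | ((s -> t) ^ t)) ^ (q ^ u) = 1 ^ 0 = 1
q -> (~(p | ((s -> t) ^ t)) ^ (q ^ u)) = 1 -> 1 = 1
(p <-> t) & (q -> (~(p | ((s -> t) ^ t)) ^ (q ^ u))) = 1 & 1 = 1
((t -> p) ^ s) & ((p <-> t) & (q -> (~(p | ((s -> t) ^ t)) ^ (q ^ u)))) = 0 & 1 = 0
q ^ u = 1 ^ 1 = 0
s ^ u = 1 ^ 1 = 0
u -> (s ^ u) = 1 -> 0 = 0
t & (u -> (s ^ u)) = 0 & 0 = 0
(q ^ u) -> (t & (u -> (s ^ u))) = 0 -> 0 = 1
~((q ^ u) -> (t & (u -> (s ^ u)))) = ~1 = 0
~((q ^ u) -> (t & (u -> (s ^ u)))) ^ q = 0 ^ 1 = 1
(((t -> p) ^ s) & ((p <-> t) & (q -> (~(p | ((s -> t) ^ t)) ^ (q ^ u))))) ^ (~((q ^ u) -> (t & (u -> (s ^ u)))) ^ q) = 0 ^ 1 = 1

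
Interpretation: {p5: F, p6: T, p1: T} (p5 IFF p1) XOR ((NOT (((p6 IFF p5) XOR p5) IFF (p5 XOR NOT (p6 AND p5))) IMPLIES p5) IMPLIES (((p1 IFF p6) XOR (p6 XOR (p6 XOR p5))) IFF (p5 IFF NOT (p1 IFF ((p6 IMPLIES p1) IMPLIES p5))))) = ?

Substituting p5=F, p6=T, p1=T:
p5 IFF p1 = F IFF T = F
p6 IFF p5 = T IFF F = F
(p6 IFF p5) XOR p5 = F XOR F = F
p6 AND p5 = T AND F = F
NOT (p6 AND p5) = NOT F = T
p5 XOR NOT (p6 AND p5) = F XOR T = T
((p6 IFF p5) XOR p5) IFF (p5 XOR NOT (p6 AND p5)) = F IFF T = F
NOT (((p6 IFF p5) XOR p5) IFF (p5 XOR NOT (p6 AND p5))) = NOT F = T
NOT (((p6 IFF p5) XOR p5) IFF (p5 XOR NOT (p6 AND p5))) IMPLIES p5 = T IMPLIES F = F
p1 IFF p6 = T IFF T = T
p6 XOR p5 = T XOR F = T
p6 XOR (p6 XOR p5) = T XOR T = F
(p1 IFF p6) XOR (p6 XOR (p6 XOR p5)) = T XOR F = T
p6 IMPLIES p1 = T IMPLIES T = T
(p6 IMPLIES p1) IMPLIES p5 = T IMPLIES F = F
p1 IFF ((p6 IMPLIES p1) IMPLIES p5) = T IFF F = F
NOT (p1 IFF ((p6 IMPLIES p1) IMPLIES p5)) = NOT F = T
p5 IFF NOT (p1 IFF ((p6 IMPLIES p1) IMPLIES p5)) = F IFF T = F
((p1 IFF p6) XOR (p6 XOR (p6 XOR p5))) IFF (p5 IFF NOT (p1 IFF ((p6 IMPLIES p1) IMPLIES p5))) = T IFF F = F
(NOT (((p6 IFF p5) XOR p5) IFF (p5 XOR NOT (p6 AND p5))) IMPLIES p5) IMPLIES (((p1 IFF p6) XOR (p6 XOR (p6 XOR p5))) IFF (p5 IFF NOT (p1 IFF ((p6 IMPLIES p1) IMPLIES p5)))) = F IMPLIES F = T
(p5 IFF p1) XOR ((NOT (((p6 IFF p5) XOR p5) IFF (p5 XOR NOT (p6 AND p5))) IMPLIES p5) IMPLIES (((p1 IFF p6) XOR (p6 XOR (p6 XOR p5))) IFF (p5 IFF NOT (p1 IFF ((p6 IMPLIES p1) IMPLIES p5))))) = F XOR T = T

T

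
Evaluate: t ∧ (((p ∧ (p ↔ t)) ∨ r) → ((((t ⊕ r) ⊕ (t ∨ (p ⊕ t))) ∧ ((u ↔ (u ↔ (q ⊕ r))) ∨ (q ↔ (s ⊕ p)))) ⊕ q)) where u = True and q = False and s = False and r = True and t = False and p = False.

p ↔ t = False ↔ False = True
p ∧ (p ↔ t) = False ∧ True = False
(p ∧ (p ↔ t)) ∨ r = False ∨ True = True
t ⊕ r = False ⊕ True = True
p ⊕ t = False ⊕ False = False
t ∨ (p ⊕ t) = False ∨ False = False
(t ⊕ r) ⊕ (t ∨ (p ⊕ t)) = True ⊕ False = True
q ⊕ r = False ⊕ True = True
u ↔ (q ⊕ r) = True ↔ True = True
u ↔ (u ↔ (q ⊕ r)) = True ↔ True = True
s ⊕ p = False ⊕ False = False
q ↔ (s ⊕ p) = False ↔ False = True
(u ↔ (u ↔ (q ⊕ r))) ∨ (q ↔ (s ⊕ p)) = True ∨ True = True
((t ⊕ r) ⊕ (t ∨ (p ⊕ t))) ∧ ((u ↔ (u ↔ (q ⊕ r))) ∨ (q ↔ (s ⊕ p))) = True ∧ True = True
(((t ⊕ r) ⊕ (t ∨ (p ⊕ t))) ∧ ((u ↔ (u ↔ (q ⊕ r))) ∨ (q ↔ (s ⊕ p)))) ⊕ q = True ⊕ False = True
((p ∧ (p ↔ t)) ∨ r) → ((((t ⊕ r) ⊕ (t ∨ (p ⊕ t))) ∧ ((u ↔ (u ↔ (q ⊕ r))) ∨ (q ↔ (s ⊕ p)))) ⊕ q) = True → True = True
t ∧ (((p ∧ (p ↔ t)) ∨ r) → ((((t ⊕ r) ⊕ (t ∨ (p ⊕ t))) ∧ ((u ↔ (u ↔ (q ⊕ r))) ∨ (q ↔ (s ⊕ p)))) ⊕ q)) = False ∧ True = False

False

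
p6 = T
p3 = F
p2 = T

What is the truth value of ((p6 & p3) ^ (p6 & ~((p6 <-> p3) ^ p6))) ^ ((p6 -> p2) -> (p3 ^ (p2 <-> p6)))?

T

Substituting p6=T, p3=F, p2=T:
p6 & p3 = T & F = F
p6 <-> p3 = T <-> F = F
(p6 <-> p3) ^ p6 = F ^ T = T
~((p6 <-> p3) ^ p6) = ~T = F
p6 & ~((p6 <-> p3) ^ p6) = T & F = F
(p6 & p3) ^ (p6 & ~((p6 <-> p3) ^ p6)) = F ^ F = F
p6 -> p2 = T -> T = T
p2 <-> p6 = T <-> T = T
p3 ^ (p2 <-> p6) = F ^ T = T
(p6 -> p2) -> (p3 ^ (p2 <-> p6)) = T -> T = T
((p6 & p3) ^ (p6 & ~((p6 <-> p3) ^ p6))) ^ ((p6 -> p2) -> (p3 ^ (p2 <-> p6))) = F ^ T = T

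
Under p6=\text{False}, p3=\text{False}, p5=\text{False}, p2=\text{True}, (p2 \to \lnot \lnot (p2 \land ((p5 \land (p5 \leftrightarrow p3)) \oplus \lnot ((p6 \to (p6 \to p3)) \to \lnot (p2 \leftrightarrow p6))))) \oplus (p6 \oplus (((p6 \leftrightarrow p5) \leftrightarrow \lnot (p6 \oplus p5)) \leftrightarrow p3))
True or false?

p5 \leftrightarrow p3 = \text{False} \leftrightarrow \text{False} = \text{True}
p5 \land (p5 \leftrightarrow p3) = \text{False} \land \text{True} = \text{False}
p6 \to p3 = \text{False} \to \text{False} = \text{True}
p6 \to (p6 \to p3) = \text{False} \to \text{True} = \text{True}
p2 \leftrightarrow p6 = \text{True} \leftrightarrow \text{False} = \text{False}
\lnot (p2 \leftrightarrow p6) = \lnot \text{False} = \text{True}
(p6 \to (p6 \to p3)) \to \lnot (p2 \leftrightarrow p6) = \text{True} \to \text{True} = \text{True}
\lnot ((p6 \to (p6 \to p3)) \to \lnot (p2 \leftrightarrow p6)) = \lnot \text{True} = \text{False}
(p5 \land (p5 \leftrightarrow p3)) \oplus \lnot ((p6 \to (p6 \to p3)) \to \lnot (p2 \leftrightarrow p6)) = \text{False} \oplus \text{False} = \text{False}
p2 \land ((p5 \land (p5 \leftrightarrow p3)) \oplus \lnot ((p6 \to (p6 \to p3)) \to \lnot (p2 \leftrightarrow p6))) = \text{True} \land \text{False} = \text{False}
\lnot (p2 \land ((p5 \land (p5 \leftrightarrow p3)) \oplus \lnot ((p6 \to (p6 \to p3)) \to \lnot (p2 \leftrightarrow p6)))) = \lnot \text{False} = \text{True}
\lnot \lnot (p2 \land ((p5 \land (p5 \leftrightarrow p3)) \oplus \lnot ((p6 \to (p6 \to p3)) \to \lnot (p2 \leftrightarrow p6)))) = \lnot \text{True} = \text{False}
p2 \to \lnot \lnot (p2 \land ((p5 \land (p5 \leftrightarrow p3)) \oplus \lnot ((p6 \to (p6 \to p3)) \to \lnot (p2 \leftrightarrow p6)))) = \text{True} \to \text{False} = \text{False}
p6 \leftrightarrow p5 = \text{False} \leftrightarrow \text{False} = \text{True}
p6 \oplus p5 = \text{False} \oplus \text{False} = \text{False}
\lnot (p6 \oplus p5) = \lnot \text{False} = \text{True}
(p6 \leftrightarrow p5) \leftrightarrow \lnot (p6 \oplus p5) = \text{True} \leftrightarrow \text{True} = \text{True}
((p6 \leftrightarrow p5) \leftrightarrow \lnot (p6 \oplus p5)) \leftrightarrow p3 = \text{True} \leftrightarrow \text{False} = \text{False}
p6 \oplus (((p6 \leftrightarrow p5) \leftrightarrow \lnot (p6 \oplus p5)) \leftrightarrow p3) = \text{False} \oplus \text{False} = \text{False}
(p2 \to \lnot \lnot (p2 \land ((p5 \land (p5 \leftrightarrow p3)) \oplus \lnot ((p6 \to (p6 \to p3)) \to \lnot (p2 \leftrightarrow p6))))) \oplus (p6 \oplus (((p6 \leftrightarrow p5) \leftrightarrow \lnot (p6 \oplus p5)) \leftrightarrow p3)) = \text{False} \oplus \text{False} = \text{False}

\text{False}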